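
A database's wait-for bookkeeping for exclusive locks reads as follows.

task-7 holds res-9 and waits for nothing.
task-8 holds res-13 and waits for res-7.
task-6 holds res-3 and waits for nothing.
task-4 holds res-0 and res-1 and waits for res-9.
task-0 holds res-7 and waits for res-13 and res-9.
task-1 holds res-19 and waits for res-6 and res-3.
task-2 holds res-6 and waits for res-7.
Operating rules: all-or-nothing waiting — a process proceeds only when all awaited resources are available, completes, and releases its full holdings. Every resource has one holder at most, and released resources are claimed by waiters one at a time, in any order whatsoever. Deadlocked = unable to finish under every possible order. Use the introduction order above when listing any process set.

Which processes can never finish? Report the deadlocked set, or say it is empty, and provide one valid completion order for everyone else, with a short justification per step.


Deadlocked: task-8, task-0, task-1 and task-2.
Key observation: along task-8 -> task-0 -> task-8, each member waits on what the next one holds — a deadlock; task-1 and task-2 wait into the deadlock from upstream.
One completion order for the rest: task-7, task-6, task-4.
Walking it through:
  task-7: no waits; runs immediately, freeing res-9
  task-6: no waits; runs immediately, freeing res-3
  task-4 waits on res-9 — all released -> runs and releases res-0 and res-1


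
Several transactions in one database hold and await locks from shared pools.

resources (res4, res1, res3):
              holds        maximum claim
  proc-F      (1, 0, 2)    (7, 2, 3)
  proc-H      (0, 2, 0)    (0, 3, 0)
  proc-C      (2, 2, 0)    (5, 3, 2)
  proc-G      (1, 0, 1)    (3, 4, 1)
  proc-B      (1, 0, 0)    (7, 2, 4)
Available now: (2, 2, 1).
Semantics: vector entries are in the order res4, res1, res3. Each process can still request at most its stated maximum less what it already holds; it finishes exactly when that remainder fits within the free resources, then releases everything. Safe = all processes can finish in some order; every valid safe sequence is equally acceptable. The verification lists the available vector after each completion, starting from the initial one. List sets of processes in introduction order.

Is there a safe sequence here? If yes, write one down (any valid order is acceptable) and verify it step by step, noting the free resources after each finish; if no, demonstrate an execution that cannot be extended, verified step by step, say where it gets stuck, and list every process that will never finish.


UNSAFE — no complete ordering exists.
Key observation: the pool after proc-H, proc-G, proc-C is (5, 6, 2); every surviving request exceeds it in res4, so progress ends there.
Going as far as possible: proc-H, proc-G, proc-C; after that, nothing fits. Step-by-step check:
  pool = (2, 2, 1)
  proc-H: need (0, 1, 0) fits (2, 2, 1); releases (0, 2, 0), pool now (2, 4, 1)
  proc-G: need (2, 4, 0) fits (2, 4, 1); releases (1, 0, 1), pool now (3, 4, 2)
  proc-C: need (3, 1, 2) fits (3, 4, 2); releases (2, 2, 0), pool now (5, 6, 2)
  blocked: proc-F wants (6, 2, 1), pool (5, 6, 2) — not enough res4
  blocked: proc-B wants (6, 2, 4), pool (5, 6, 2) — not enough res4 and res3
Processes that can never finish: proc-F and proc-B.


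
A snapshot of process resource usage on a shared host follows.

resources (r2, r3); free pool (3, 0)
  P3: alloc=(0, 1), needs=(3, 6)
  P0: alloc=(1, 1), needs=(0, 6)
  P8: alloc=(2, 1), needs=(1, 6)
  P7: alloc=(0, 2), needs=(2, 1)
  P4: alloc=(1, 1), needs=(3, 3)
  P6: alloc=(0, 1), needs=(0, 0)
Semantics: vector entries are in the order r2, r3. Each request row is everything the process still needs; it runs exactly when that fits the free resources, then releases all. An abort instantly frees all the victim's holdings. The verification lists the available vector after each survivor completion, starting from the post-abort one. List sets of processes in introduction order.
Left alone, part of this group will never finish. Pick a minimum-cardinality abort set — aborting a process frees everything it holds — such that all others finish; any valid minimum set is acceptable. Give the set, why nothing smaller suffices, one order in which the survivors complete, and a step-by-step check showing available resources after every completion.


Minimum abort set: P3 and P0.
Key observation: before aborting P3 and P0, P8 was permanently blocked — no order could ever run it; afterwards it completes at step 4.
Minimality, checking each single-abort alternative: P3 alone leaves P0 blocked (short on r3); P0 alone leaves P3 blocked (short on r3); P8 alone leaves P3 blocked (short on r3); P7 alone leaves P3 blocked (short on r3); P4 alone leaves P3 blocked (short on r3); P6 alone leaves P3 blocked (short on r3).
Survivors finish in the order: P6, P4, P7, P8. Step-by-step check (pool after the aborts first):
  pool = (4, 2)
  P6 needs (0, 0) <= (4, 2) -> finishes; pool += (0, 1) = (4, 3)
  P4 needs (3, 3) <= (4, 3) -> finishes; pool += (1, 1) = (5, 4)
  P7 needs (2, 1) <= (5, 4) -> finishes; pool += (0, 2) = (5, 6)
  P8 needs (1, 6) <= (5, 6) -> finishes; pool += (2, 1) = (7, 7)


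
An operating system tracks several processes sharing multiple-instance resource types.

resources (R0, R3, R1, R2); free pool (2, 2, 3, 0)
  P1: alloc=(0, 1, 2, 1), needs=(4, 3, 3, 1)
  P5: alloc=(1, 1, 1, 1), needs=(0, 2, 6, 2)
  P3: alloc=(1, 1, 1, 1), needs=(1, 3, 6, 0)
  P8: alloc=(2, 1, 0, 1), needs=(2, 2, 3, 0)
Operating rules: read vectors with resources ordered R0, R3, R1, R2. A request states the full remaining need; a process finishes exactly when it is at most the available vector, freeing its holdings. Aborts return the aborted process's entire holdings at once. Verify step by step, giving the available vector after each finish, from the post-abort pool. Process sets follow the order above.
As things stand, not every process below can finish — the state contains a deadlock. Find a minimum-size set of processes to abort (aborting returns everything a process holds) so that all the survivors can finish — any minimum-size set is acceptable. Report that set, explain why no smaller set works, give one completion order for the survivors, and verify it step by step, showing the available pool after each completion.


Minimum abort set: P5.
Key observation: the deadlocked P3 becomes finishable only because P5 released (1, 1, 1, 1); it completes at step 3 below.
No smaller set exists: with zero aborts the deadlock remains.
One survivor order: P8, P1, P3. Step-by-step check (post-abort pool first):
  pool = (3, 3, 4, 1)
  P8 needs (2, 2, 3, 0) <= (3, 3, 4, 1) -> finishes; pool += (2, 1, 0, 1) = (5, 4, 4, 2)
  P1 needs (4, 3, 3, 1) <= (5, 4, 4, 2) -> finishes; pool += (0, 1, 2, 1) = (5, 5, 6, 3)
  P3 needs (1, 3, 6, 0) <= (5, 5, 6, 3) -> finishes; pool += (1, 1, 1, 1) = (6, 6, 7, 4)


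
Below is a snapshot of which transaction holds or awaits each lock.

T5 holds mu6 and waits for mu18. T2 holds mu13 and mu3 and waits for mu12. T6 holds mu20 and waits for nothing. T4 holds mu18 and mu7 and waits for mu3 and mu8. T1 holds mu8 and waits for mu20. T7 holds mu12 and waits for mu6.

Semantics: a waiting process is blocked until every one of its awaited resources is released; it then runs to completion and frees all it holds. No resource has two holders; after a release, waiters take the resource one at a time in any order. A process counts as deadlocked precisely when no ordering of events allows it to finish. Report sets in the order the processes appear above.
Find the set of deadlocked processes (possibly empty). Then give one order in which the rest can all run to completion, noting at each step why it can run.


Deadlocked set: T5, T2, T4 and T7.
Key observation: the loop T5 -> T4 -> T2 -> T7 -> T5 blocks itself forever; no other process is dragged down with it.
One completion order for the rest: T6, T1.
Verifying each step:
  T6 waits on nothing -> runs at once and releases mu20
  T1 waits on mu20 — all released -> runs and releases mu8


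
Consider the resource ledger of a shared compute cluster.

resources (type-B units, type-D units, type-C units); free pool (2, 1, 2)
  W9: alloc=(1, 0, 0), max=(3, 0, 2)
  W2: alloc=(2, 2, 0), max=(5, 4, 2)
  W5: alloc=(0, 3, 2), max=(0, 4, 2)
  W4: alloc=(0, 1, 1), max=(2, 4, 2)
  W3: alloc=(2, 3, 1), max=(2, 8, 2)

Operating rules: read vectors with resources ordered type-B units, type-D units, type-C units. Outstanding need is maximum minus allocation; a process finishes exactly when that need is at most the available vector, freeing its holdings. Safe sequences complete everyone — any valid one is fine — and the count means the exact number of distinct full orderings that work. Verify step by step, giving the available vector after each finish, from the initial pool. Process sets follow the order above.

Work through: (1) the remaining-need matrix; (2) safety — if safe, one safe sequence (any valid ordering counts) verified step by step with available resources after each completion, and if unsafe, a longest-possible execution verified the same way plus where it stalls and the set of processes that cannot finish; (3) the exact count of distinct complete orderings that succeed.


(1) Outstanding need per process (order type-B units, type-D units, type-C units):
  W9: (2, 0, 2)
  W2: (3, 2, 2)
  W5: (0, 1, 0)
  W4: (2, 3, 1)
  W3: (0, 5, 1)
(2) The state is SAFE; one workable sequence: W5, W4, W3, W2, W9.
Key observation: W5 is the earliest step where a requested resource binds exactly: need (0, 1, 0), pool (2, 1, 2) at its turn.
Step-by-step check:
  pool = (2, 1, 2)
  W5 needs (0, 1, 0) <= (2, 1, 2) -> finishes; pool += (0, 3, 2) = (2, 4, 4)
  W4 needs (2, 3, 1) <= (2, 4, 4) -> finishes; pool += (0, 1, 1) = (2, 5, 5)
  W3 needs (0, 5, 1) <= (2, 5, 5) -> finishes; pool += (2, 3, 1) = (4, 8, 6)
  W2 needs (3, 2, 2) <= (4, 8, 6) -> finishes; pool += (2, 2, 0) = (6, 10, 6)
  W9 needs (2, 0, 2) <= (6, 10, 6) -> finishes; pool += (1, 0, 0) = (7, 10, 6)
(3) The exact count: 12 of the possible complete orderings are safe sequences.


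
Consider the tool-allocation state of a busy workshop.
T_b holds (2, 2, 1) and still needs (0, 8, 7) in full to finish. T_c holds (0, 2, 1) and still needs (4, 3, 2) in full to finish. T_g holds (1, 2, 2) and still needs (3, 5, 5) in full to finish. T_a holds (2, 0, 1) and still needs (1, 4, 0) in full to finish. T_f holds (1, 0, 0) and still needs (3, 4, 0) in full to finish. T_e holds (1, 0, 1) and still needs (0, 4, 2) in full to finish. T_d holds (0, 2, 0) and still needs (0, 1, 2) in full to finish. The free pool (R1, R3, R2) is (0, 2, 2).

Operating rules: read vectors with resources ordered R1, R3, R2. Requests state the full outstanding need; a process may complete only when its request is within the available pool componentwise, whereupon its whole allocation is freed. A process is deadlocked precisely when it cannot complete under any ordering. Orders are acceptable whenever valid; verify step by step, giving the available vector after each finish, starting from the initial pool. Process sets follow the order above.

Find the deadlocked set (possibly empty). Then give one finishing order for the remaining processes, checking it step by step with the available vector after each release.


No process is deadlocked.
Key observation: T_d leads a chain of completions in which each release enables another process.
One completion order for the rest: T_d, T_e, T_a, T_f, T_c, T_g, T_b. Check, step by step:
  pool = (0, 2, 2)
  T_d: need (0, 1, 2) fits (0, 2, 2); releases (0, 2, 0), pool now (0, 4, 2)
  T_e: need (0, 4, 2) fits (0, 4, 2); releases (1, 0, 1), pool now (1, 4, 3)
  T_a: need (1, 4, 0) fits (1, 4, 3); releases (2, 0, 1), pool now (3, 4, 4)
  T_f: need (3, 4, 0) fits (3, 4, 4); releases (1, 0, 0), pool now (4, 4, 4)
  T_c: need (4, 3, 2) fits (4, 4, 4); releases (0, 2, 1), pool now (4, 6, 5)
  T_g: need (3, 5, 5) fits (4, 6, 5); releases (1, 2, 2), pool now (5, 8, 7)
  T_b: need (0, 8, 7) fits (5, 8, 7); releases (2, 2, 1), pool now (7, 10, 8)


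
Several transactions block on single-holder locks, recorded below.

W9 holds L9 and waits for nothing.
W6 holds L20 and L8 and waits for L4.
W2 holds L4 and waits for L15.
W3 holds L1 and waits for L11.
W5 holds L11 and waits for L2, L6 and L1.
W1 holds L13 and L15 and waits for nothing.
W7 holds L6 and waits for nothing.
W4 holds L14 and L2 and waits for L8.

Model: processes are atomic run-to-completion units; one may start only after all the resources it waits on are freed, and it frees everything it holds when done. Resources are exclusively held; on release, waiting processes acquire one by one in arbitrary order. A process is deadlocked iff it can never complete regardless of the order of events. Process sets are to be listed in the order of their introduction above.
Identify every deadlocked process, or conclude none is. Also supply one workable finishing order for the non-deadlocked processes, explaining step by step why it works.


Deadlocked: W3 and W5.
Key observation: the waits loop around W3 -> W5 -> W3 with no way out; no other process is dragged down with it.
The rest can finish in the order W1, W2, W6, W9, W4, W7.
Verifying each step:
  run W1 (it waits on nothing); releases L13 and L15
  W2 waits on L15 — all released -> runs and releases L4
  W6 waits on L4 — all released -> runs and releases L20 and L8
  run W9 (it waits on nothing); releases L9
  W4 waits on L8 — all released -> runs and releases L14 and L2
  run W7 (it waits on nothing); releases L6


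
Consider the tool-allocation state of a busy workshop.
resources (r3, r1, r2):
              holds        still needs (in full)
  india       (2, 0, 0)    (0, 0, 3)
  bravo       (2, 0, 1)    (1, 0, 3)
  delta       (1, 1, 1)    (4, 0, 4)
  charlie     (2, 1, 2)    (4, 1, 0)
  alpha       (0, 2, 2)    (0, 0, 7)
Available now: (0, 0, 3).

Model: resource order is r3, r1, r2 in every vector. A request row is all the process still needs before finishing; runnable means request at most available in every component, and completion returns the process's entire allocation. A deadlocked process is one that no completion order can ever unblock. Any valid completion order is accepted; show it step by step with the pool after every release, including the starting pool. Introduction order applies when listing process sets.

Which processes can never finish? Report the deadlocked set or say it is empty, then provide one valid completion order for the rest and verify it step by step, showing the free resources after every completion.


No process is deadlocked.
Key observation: there is always a runnable process — india first — so the state unwinds completely.
A valid finishing order for the others: india, bravo, delta, charlie, alpha. Walking it through:
  pool = (0, 0, 3)
  run india (needs (0, 0, 3), free (0, 0, 3)); after release of (2, 0, 0) the pool is (2, 0, 3)
  run bravo (needs (1, 0, 3), free (2, 0, 3)); after release of (2, 0, 1) the pool is (4, 0, 4)
  run delta (needs (4, 0, 4), free (4, 0, 4)); after release of (1, 1, 1) the pool is (5, 1, 5)
  run charlie (needs (4, 1, 0), free (5, 1, 5)); after release of (2, 1, 2) the pool is (7, 2, 7)
  run alpha (needs (0, 0, 7), free (7, 2, 7)); after release of (0, 2, 2) the pool is (7, 4, 9)


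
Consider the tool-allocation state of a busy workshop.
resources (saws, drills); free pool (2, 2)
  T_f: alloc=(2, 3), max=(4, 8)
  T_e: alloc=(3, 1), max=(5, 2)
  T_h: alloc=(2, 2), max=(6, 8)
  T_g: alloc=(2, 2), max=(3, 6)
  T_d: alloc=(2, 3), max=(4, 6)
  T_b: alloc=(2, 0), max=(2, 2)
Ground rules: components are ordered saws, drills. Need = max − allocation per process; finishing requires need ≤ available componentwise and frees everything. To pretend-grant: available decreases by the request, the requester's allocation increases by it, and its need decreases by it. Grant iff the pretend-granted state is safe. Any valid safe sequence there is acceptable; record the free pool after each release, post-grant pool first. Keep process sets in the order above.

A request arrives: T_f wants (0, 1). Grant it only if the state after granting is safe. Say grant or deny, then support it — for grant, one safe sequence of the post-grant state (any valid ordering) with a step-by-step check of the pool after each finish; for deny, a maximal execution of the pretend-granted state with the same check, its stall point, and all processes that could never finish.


DENY — the pretend-granted state is unsafe.
Key observation: even finishing T_e, T_b leaves just (7, 2) free — too little drills for any of the remaining processes.
After a pretend grant, a maximal execution: T_e, T_b — then nothing else fits. Walking it through:
  pool = (2, 1)
  T_e: need (2, 1) fits (2, 1); releases (3, 1), pool now (5, 2)
  T_b: need (0, 2) fits (5, 2); releases (2, 0), pool now (7, 2)
  T_f cannot run: need (2, 4) vs free (7, 2) (insufficient drills)
  T_h cannot run: need (4, 6) vs free (7, 2) (insufficient drills)
  T_g cannot run: need (1, 4) vs free (7, 2) (insufficient drills)
  T_d cannot run: need (2, 3) vs free (7, 2) (insufficient drills)
Had the request been granted, T_f, T_h, T_g and T_d could never finish.


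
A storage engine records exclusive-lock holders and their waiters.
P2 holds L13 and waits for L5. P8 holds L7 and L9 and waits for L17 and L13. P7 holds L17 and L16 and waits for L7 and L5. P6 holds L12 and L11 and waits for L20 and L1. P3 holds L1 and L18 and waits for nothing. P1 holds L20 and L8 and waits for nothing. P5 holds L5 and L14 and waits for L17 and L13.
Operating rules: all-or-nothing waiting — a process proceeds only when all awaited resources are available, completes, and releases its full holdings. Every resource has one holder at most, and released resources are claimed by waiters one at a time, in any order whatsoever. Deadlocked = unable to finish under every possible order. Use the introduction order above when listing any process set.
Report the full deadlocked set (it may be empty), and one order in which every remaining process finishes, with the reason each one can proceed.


The deadlocked set is P2, P8, P7 and P5.
Key observation: the cycle P2 -> P5 -> P2 can never break — each member waits on the next; P8 and P7 are caught in further circular waits.
The rest can finish in the order P1, P3, P6.
Walking it through:
  P1: no waits; runs immediately, freeing L20 and L8
  P3: no waits; runs immediately, freeing L1 and L18
  P6 waits on L20 and L1 — all released -> runs and releases L12 and L11


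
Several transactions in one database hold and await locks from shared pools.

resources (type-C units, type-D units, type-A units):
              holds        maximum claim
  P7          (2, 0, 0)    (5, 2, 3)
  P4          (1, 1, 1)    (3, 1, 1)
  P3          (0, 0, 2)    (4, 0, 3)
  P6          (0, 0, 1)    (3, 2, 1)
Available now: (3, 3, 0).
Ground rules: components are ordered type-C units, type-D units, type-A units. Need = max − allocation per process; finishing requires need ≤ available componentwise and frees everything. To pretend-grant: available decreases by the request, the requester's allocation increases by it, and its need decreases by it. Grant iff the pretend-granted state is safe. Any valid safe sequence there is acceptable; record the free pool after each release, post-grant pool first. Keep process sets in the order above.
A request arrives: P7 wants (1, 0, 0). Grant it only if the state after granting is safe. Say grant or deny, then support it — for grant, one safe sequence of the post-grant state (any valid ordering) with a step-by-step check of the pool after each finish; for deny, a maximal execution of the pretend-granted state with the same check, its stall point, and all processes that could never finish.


DENY: after the grant no complete ordering would exist.
Key observation: after P4, P6 the pool peaks at (3, 4, 2), and each blocked process is short somewhere: P7 on type-A units; P3 on type-C units.
Pretend the grant happened; the run P4, P6 goes as far as possible. Walking it through:
  pool = (2, 3, 0)
  P4 needs (2, 0, 0) <= (2, 3, 0) -> finishes; pool += (1, 1, 1) = (3, 4, 1)
  P6 needs (3, 2, 0) <= (3, 4, 1) -> finishes; pool += (0, 0, 1) = (3, 4, 2)
  P7 cannot run: need (2, 2, 3) vs free (3, 4, 2) (insufficient type-A units)
  P3 cannot run: need (4, 0, 1) vs free (3, 4, 2) (insufficient type-C units)
Had the request been granted, P7 and P3 could never finish.


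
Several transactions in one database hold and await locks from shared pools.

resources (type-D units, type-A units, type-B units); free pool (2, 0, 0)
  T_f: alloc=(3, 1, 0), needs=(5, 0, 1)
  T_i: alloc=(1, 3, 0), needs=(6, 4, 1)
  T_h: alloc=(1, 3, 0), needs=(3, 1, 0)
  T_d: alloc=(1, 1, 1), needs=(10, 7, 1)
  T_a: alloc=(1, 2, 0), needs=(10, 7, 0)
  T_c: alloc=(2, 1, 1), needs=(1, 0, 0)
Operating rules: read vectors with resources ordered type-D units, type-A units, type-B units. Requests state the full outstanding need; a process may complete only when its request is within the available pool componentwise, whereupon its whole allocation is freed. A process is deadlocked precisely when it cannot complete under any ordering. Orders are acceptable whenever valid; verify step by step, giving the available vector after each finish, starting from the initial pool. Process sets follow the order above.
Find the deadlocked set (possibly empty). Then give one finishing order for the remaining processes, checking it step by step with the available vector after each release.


Deadlocked: T_d and T_a.
Key observation: even finishing T_c, T_h, T_f, T_i leaves just (9, 8, 1) free — too little type-D units for any of the remaining processes.
One completion order for the rest: T_c, T_h, T_f, T_i. Walking it through:
  pool = (2, 0, 0)
  T_c needs (1, 0, 0) <= (2, 0, 0) -> finishes; pool += (2, 1, 1) = (4, 1, 1)
  T_h needs (3, 1, 0) <= (4, 1, 1) -> finishes; pool += (1, 3, 0) = (5, 4, 1)
  T_f needs (5, 0, 1) <= (5, 4, 1) -> finishes; pool += (3, 1, 0) = (8, 5, 1)
  T_i needs (6, 4, 1) <= (8, 5, 1) -> finishes; pool += (1, 3, 0) = (9, 8, 1)
None of the blocked processes ever fits:
  T_d cannot run: need (10, 7, 1) vs free (9, 8, 1) (insufficient type-D units)
  T_a cannot run: need (10, 7, 0) vs free (9, 8, 1) (insufficient type-D units)


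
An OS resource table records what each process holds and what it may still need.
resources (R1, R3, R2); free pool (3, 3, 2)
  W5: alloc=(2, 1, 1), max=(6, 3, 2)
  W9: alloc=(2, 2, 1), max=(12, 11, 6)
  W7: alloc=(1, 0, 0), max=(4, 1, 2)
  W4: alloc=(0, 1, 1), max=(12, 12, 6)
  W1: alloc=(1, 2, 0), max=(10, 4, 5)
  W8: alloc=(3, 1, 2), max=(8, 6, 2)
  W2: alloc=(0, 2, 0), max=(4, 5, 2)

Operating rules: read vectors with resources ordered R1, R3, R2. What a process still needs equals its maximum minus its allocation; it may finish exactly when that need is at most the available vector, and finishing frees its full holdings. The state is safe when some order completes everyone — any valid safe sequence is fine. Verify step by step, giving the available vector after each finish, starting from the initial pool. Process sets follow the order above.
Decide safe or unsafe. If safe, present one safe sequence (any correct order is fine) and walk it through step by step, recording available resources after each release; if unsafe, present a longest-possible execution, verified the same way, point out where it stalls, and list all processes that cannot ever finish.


SAFE. One safe sequence: W7, W2, W5, W8, W1, W9, W4.
Key observation: at W7 the run first touches a limit — (3, 1, 2) against (3, 3, 2), exact on a resource it actually requests.
Step-by-step check:
  pool = (3, 3, 2)
  run W7 (needs (3, 1, 2), free (3, 3, 2)); after release of (1, 0, 0) the pool is (4, 3, 2)
  run W2 (needs (4, 3, 2), free (4, 3, 2)); after release of (0, 2, 0) the pool is (4, 5, 2)
  run W5 (needs (4, 2, 1), free (4, 5, 2)); after release of (2, 1, 1) the pool is (6, 6, 3)
  run W8 (needs (5, 5, 0), free (6, 6, 3)); after release of (3, 1, 2) the pool is (9, 7, 5)
  run W1 (needs (9, 2, 5), free (9, 7, 5)); after release of (1, 2, 0) the pool is (10, 9, 5)
  run W9 (needs (10, 9, 5), free (10, 9, 5)); after release of (2, 2, 1) the pool is (12, 11, 6)
  run W4 (needs (12, 11, 5), free (12, 11, 6)); after release of (0, 1, 1) the pool is (12, 12, 7)


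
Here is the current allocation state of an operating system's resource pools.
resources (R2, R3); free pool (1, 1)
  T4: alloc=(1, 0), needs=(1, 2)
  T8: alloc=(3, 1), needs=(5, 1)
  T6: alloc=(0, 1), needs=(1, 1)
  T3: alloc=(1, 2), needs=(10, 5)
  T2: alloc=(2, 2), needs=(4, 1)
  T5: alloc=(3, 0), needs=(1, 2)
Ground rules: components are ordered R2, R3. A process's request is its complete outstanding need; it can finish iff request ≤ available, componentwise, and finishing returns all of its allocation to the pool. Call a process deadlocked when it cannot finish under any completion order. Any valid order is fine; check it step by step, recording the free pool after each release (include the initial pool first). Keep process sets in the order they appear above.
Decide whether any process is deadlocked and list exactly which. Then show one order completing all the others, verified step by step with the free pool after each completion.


No process is deadlocked.
Key observation: no deadlock: T6 fits now, and the freed resources carry the rest through.
One completion order for the rest: T6, T4, T5, T2, T8, T3. Step-by-step check:
  pool = (1, 1)
  T6: need (1, 1) fits (1, 1); releases (0, 1), pool now (1, 2)
  T4: need (1, 2) fits (1, 2); releases (1, 0), pool now (2, 2)
  T5: need (1, 2) fits (2, 2); releases (3, 0), pool now (5, 2)
  T2: need (4, 1) fits (5, 2); releases (2, 2), pool now (7, 4)
  T8: need (5, 1) fits (7, 4); releases (3, 1), pool now (10, 5)
  T3: need (10, 5) fits (10, 5); releases (1, 2), pool now (11, 7)


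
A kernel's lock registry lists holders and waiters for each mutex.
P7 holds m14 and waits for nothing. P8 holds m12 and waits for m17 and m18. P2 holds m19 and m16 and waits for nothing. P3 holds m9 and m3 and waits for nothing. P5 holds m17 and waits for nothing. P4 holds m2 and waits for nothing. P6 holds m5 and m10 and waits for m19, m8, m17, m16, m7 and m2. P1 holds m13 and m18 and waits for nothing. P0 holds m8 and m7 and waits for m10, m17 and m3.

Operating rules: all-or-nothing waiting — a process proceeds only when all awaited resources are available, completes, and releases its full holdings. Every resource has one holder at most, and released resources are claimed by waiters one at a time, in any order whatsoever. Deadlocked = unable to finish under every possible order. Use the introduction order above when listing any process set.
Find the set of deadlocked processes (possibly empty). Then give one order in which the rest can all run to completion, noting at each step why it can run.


Deadlocked: P6 and P0.
Key observation: the wait chain closes on itself along P6 -> P0 -> P6; no other process is dragged down with it.
The rest can finish in the order P1, P5, P8, P2, P7, P4, P3.
Step-by-step check:
  P1: no waits; runs immediately, freeing m13 and m18
  P5: no waits; runs immediately, freeing m17
  run P8 (all its waits — m17 and m18 — are resolved); releases m12
  P2: no waits; runs immediately, freeing m19 and m16
  P7: no waits; runs immediately, freeing m14
  P4: no waits; runs immediately, freeing m2
  P3: no waits; runs immediately, freeing m9 and m3


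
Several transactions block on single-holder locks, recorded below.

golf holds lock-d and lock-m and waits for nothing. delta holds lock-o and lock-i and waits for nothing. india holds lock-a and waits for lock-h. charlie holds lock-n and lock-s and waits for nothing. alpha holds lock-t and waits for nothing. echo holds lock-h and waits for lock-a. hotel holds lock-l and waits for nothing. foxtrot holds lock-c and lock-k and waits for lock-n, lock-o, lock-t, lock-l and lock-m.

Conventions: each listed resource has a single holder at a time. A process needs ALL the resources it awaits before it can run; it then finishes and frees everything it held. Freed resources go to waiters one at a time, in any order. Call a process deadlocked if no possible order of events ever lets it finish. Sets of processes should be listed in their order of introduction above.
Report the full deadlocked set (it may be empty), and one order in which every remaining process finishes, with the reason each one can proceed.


The deadlocked set is india and echo.
Key observation: the wait chain closes on itself along india -> echo -> india; no other process is dragged down with it.
The rest can finish in the order delta, alpha, hotel, charlie, golf, foxtrot.
Check, step by step:
  run delta (it waits on nothing); releases lock-o and lock-i
  run alpha (it waits on nothing); releases lock-t
  run hotel (it waits on nothing); releases lock-l
  run charlie (it waits on nothing); releases lock-n and lock-s
  run golf (it waits on nothing); releases lock-d and lock-m
  foxtrot: everything it awaited (lock-n, lock-o, lock-t, lock-l and lock-m) is free; runs, freeing lock-c and lock-k


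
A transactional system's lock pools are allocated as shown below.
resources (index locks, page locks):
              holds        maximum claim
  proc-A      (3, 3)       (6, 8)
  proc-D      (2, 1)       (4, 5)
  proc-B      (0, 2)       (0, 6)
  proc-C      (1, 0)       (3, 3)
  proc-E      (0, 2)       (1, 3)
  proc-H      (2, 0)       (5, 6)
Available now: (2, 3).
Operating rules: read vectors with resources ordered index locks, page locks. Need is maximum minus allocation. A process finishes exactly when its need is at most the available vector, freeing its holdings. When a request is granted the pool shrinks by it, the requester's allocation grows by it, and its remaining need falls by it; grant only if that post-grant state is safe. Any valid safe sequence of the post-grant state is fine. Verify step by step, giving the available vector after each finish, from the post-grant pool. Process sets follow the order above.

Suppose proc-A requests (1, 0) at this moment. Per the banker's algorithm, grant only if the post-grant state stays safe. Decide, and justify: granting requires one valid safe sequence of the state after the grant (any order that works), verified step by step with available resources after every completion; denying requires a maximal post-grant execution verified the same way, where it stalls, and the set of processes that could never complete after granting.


DENY — the pretend-granted state is unsafe.
Key observation: the pool after proc-E, proc-B is (1, 7); every surviving request exceeds it in index locks, so progress ends there.
On the post-grant state, proc-E, proc-B is a maximal run — nothing extends it. Walking it through:
  pool = (1, 3)
  run proc-E (needs (1, 1), free (1, 3)); after release of (0, 2) the pool is (1, 5)
  run proc-B (needs (0, 4), free (1, 5)); after release of (0, 2) the pool is (1, 7)
  proc-A cannot run: need (2, 5) vs free (1, 7) (insufficient index locks)
  proc-D cannot run: need (2, 4) vs free (1, 7) (insufficient index locks)
  proc-C cannot run: need (2, 3) vs free (1, 7) (insufficient index locks)
  proc-H cannot run: need (3, 6) vs free (1, 7) (insufficient index locks)
Had the request been granted, proc-A, proc-D, proc-C and proc-H could never finish.


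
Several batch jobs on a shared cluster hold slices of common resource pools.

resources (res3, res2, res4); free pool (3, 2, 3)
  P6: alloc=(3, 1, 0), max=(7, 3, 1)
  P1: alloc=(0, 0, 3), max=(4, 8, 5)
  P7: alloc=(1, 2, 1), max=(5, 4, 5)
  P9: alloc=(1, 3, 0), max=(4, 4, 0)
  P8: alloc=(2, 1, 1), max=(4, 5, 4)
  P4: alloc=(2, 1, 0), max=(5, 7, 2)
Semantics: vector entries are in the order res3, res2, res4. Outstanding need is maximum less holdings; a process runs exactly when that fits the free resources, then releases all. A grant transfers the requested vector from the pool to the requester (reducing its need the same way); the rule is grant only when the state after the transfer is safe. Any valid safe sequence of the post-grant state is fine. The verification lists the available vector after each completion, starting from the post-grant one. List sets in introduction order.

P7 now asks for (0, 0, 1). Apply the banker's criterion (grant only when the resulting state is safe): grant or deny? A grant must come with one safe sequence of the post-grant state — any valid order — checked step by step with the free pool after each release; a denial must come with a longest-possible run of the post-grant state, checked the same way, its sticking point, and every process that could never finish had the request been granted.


DENY: after the grant no complete ordering would exist.
Key observation: after P9, P6, P4 the pool peaks at (9, 7, 2), and each blocked process is short somewhere: P1 on res2; P7 on res4; P8 on res4.
After a pretend grant, a maximal execution: P9, P6, P4 — then nothing else fits. Step-by-step check:
  pool = (3, 2, 2)
  run P9 (needs (3, 1, 0), free (3, 2, 2)); after release of (1, 3, 0) the pool is (4, 5, 2)
  run P6 (needs (4, 2, 1), free (4, 5, 2)); after release of (3, 1, 0) the pool is (7, 6, 2)
  run P4 (needs (3, 6, 2), free (7, 6, 2)); after release of (2, 1, 0) the pool is (9, 7, 2)
  P1 still needs (4, 8, 2) but only (9, 7, 2) is free — short on res2
  P7 still needs (4, 2, 3) but only (9, 7, 2) is free — short on res4
  P8 still needs (2, 4, 3) but only (9, 7, 2) is free — short on res4
Had the request been granted, P1, P7 and P8 could never finish.


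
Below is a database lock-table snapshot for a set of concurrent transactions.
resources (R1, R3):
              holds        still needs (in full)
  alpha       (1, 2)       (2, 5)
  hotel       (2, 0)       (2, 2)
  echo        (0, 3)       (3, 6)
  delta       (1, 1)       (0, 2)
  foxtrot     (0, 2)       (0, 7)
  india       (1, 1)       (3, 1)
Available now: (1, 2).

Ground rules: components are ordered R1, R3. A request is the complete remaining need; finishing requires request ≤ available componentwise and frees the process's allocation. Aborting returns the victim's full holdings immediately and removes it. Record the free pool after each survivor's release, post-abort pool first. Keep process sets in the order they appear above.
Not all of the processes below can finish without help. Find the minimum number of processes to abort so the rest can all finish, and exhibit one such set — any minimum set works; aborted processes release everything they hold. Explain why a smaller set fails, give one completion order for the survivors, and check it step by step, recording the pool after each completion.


The answer: abort echo.
Key observation: alpha could never have finished before the abort; with (0, 3) returned by echo, it fits at step 4.
No smaller set exists: with zero aborts the deadlock remains.
One survivor order: delta, hotel, india, alpha, foxtrot. Check, step by step (post-abort pool first):
  pool = (1, 5)
  delta needs (0, 2) <= (1, 5) -> finishes; pool += (1, 1) = (2, 6)
  hotel needs (2, 2) <= (2, 6) -> finishes; pool += (2, 0) = (4, 6)
  india needs (3, 1) <= (4, 6) -> finishes; pool += (1, 1) = (5, 7)
  alpha needs (2, 5) <= (5, 7) -> finishes; pool += (1, 2) = (6, 9)
  foxtrot needs (0, 7) <= (6, 9) -> finishes; pool += (0, 2) = (6, 11)


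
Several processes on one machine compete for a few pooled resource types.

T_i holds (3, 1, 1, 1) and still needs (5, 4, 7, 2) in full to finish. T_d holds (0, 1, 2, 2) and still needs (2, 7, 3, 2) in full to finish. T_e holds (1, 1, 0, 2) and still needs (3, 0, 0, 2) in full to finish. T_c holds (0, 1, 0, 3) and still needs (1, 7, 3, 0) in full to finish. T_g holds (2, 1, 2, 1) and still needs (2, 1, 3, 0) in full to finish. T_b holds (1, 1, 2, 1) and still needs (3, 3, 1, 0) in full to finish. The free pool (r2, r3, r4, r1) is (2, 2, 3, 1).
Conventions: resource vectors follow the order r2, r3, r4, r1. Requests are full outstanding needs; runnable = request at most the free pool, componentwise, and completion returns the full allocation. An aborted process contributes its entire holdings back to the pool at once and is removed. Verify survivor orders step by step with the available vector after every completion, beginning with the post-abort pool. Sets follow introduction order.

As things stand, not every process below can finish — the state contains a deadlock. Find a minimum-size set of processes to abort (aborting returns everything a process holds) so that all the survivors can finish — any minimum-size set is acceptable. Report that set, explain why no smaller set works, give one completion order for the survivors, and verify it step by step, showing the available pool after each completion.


Abort T_d.
Key observation: aborting T_d returns (0, 1, 2, 2), and T_c — hopeless before — runs at step 5 with the returned capacity in the pool.
No smaller set exists: with zero aborts the deadlock remains.
The survivors complete as T_g, T_e, T_b, T_i, T_c. Check, step by step (starting from the post-abort pool):
  pool = (2, 3, 5, 3)
  T_g needs (2, 1, 3, 0) <= (2, 3, 5, 3) -> finishes; pool += (2, 1, 2, 1) = (4, 4, 7, 4)
  T_e needs (3, 0, 0, 2) <= (4, 4, 7, 4) -> finishes; pool += (1, 1, 0, 2) = (5, 5, 7, 6)
  T_b needs (3, 3, 1, 0) <= (5, 5, 7, 6) -> finishes; pool += (1, 1, 2, 1) = (6, 6, 9, 7)
  T_i needs (5, 4, 7, 2) <= (6, 6, 9, 7) -> finishes; pool += (3, 1, 1, 1) = (9, 7, 10, 8)
  T_c needs (1, 7, 3, 0) <= (9, 7, 10, 8) -> finishes; pool += (0, 1, 0, 3) = (9, 8, 10, 11)


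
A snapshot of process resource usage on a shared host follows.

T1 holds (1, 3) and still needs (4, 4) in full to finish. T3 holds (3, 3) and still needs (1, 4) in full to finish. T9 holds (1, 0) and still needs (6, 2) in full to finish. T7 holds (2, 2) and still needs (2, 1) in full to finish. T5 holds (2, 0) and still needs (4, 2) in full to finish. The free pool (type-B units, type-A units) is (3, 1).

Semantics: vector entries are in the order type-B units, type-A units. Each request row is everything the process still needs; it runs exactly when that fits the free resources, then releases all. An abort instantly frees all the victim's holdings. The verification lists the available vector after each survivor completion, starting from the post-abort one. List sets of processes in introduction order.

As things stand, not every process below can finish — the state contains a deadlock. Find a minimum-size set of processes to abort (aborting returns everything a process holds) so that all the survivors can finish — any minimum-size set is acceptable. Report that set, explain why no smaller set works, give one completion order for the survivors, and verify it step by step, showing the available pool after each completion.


Minimum abort set: T3.
Key observation: aborting T3 returns (3, 3), and T1 — hopeless before — runs at step 3 with the returned capacity in the pool.
Why nothing smaller works: aborting no one leaves the state deadlocked as given.
Survivors finish in the order: T9, T5, T1, T7. Check, step by step (pool after the aborts first):
  pool = (6, 4)
  T9: need (6, 2) fits (6, 4); releases (1, 0), pool now (7, 4)
  T5: need (4, 2) fits (7, 4); releases (2, 0), pool now (9, 4)
  T1: need (4, 4) fits (9, 4); releases (1, 3), pool now (10, 7)
  T7: need (2, 1) fits (10, 7); releases (2, 2), pool now (12, 9)


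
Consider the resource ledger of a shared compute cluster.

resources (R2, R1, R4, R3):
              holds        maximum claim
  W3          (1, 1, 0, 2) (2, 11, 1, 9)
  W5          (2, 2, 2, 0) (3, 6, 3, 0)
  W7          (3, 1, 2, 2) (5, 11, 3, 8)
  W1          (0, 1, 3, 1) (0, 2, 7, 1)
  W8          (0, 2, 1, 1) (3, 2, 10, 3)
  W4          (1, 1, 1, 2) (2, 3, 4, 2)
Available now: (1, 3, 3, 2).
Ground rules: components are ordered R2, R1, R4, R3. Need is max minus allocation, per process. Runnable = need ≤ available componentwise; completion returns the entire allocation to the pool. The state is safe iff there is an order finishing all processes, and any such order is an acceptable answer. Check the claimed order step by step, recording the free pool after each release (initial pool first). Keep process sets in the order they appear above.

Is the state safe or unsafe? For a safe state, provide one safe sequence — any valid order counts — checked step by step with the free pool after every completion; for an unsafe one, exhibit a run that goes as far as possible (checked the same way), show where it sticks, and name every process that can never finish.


UNSAFE.
Key observation: after W4, W5, W1, W8 complete, (4, 9, 10, 6) is the best the pool ever gets, yet each leftover process wants more R1.
The run W4, W5, W1, W8 cannot be extended any further. Walking it through:
  pool = (1, 3, 3, 2)
  W4: need (1, 2, 3, 0) fits (1, 3, 3, 2); releases (1, 1, 1, 2), pool now (2, 4, 4, 4)
  W5: need (1, 4, 1, 0) fits (2, 4, 4, 4); releases (2, 2, 2, 0), pool now (4, 6, 6, 4)
  W1: need (0, 1, 4, 0) fits (4, 6, 6, 4); releases (0, 1, 3, 1), pool now (4, 7, 9, 5)
  W8: need (3, 0, 9, 2) fits (4, 7, 9, 5); releases (0, 2, 1, 1), pool now (4, 9, 10, 6)
  W3 cannot run: need (1, 10, 1, 7) vs free (4, 9, 10, 6) (insufficient R1 and R3)
  W7 cannot run: need (2, 10, 1, 6) vs free (4, 9, 10, 6) (insufficient R1)
Processes that can never finish: W3 and W7.
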